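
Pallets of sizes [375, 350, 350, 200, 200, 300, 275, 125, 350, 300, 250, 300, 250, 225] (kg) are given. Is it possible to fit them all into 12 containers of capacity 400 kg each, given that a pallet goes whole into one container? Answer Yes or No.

Yes

A valid assignment using 12 containers:
  container 1: 375 = 375
  container 2: 350 = 350
  container 3: 350 = 350
  container 4: 350 = 350
  container 5: 300 = 300
  container 6: 300 = 300
  container 7: 300 = 300
  container 8: 275 + 125 = 400
  container 9: 250 = 250
  container 10: 250 = 250
  container 11: 225 = 225
  container 12: 200 + 200 = 400
Every load is within 400 kg, so 12 containers suffice.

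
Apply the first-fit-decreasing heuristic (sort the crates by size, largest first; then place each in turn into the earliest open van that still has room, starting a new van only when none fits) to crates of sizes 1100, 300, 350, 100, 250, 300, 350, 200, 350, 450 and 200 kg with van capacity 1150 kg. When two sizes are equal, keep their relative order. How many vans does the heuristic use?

4

Sorted descending: 1100, 450, 350, 350, 350, 300, 300, 250, 200, 200, 100.
  1100 → van 1 (new)  [load 1100/1150]
  450 → van 2 (new)  [load 450/1150]
  350 → van 2  [load 800/1150]
  350 → van 2  [load 1150/1150]
  350 → van 3 (new)  [load 350/1150]
  300 → van 3  [load 650/1150]
  300 → van 3  [load 950/1150]
  250 → van 4 (new)  [load 250/1150]
  200 → van 3  [load 1150/1150]
  200 → van 4  [load 450/1150]
  100 → van 4  [load 550/1150]
4 vans opened.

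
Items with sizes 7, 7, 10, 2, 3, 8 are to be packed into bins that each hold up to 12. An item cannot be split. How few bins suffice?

Total = 10 + 8 + 7 + 7 + 3 + 2 = 37.
Lower bound: ⌈37/12⌉ = 4 bins.
A packing using 4 bins:
  bin 1: 10 + 2 = 12
  bin 2: 8 + 3 = 11
  bin 3: 7 = 7
  bin 4: 7 = 7
This matches the lower bound, so 4 is optimal.

4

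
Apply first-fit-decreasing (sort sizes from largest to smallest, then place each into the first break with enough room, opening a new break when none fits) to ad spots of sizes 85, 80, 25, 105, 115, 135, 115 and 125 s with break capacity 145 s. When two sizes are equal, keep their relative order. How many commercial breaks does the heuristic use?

Sorted descending: 135, 125, 115, 115, 105, 85, 80, 25.
  135 → break 1 (new)  [load 135/145]
  125 → break 2 (new)  [load 125/145]
  115 → break 3 (new)  [load 115/145]
  115 → break 4 (new)  [load 115/145]
  105 → break 5 (new)  [load 105/145]
  85 → break 6 (new)  [load 85/145]
  80 → break 7 (new)  [load 80/145]
  25 → break 3  [load 140/145]
7 commercial breaks opened.

7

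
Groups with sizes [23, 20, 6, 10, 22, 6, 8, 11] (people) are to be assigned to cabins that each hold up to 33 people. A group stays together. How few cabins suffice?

4

Total = 23 + 22 + 20 + 11 + 10 + 8 + 6 + 6 = 106 people.
Lower bound: ⌈106/33⌉ = 4 cabins.
A packing using 4 cabins:
  cabin 1: 23 + 10 = 33
  cabin 2: 22 + 11 = 33
  cabin 3: 20 + 8 = 28
  cabin 4: 6 + 6 = 12
This matches the lower bound, so 4 is optimal.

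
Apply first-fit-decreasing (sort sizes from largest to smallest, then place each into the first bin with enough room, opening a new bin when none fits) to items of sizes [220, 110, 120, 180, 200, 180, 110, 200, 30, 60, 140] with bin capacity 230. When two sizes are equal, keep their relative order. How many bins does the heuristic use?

Sorted descending: 220, 200, 200, 180, 180, 140, 120, 110, 110, 60, 30.
  220 → bin 1 (new)  [load 220/230]
  200 → bin 2 (new)  [load 200/230]
  200 → bin 3 (new)  [load 200/230]
  180 → bin 4 (new)  [load 180/230]
  180 → bin 5 (new)  [load 180/230]
  140 → bin 6 (new)  [load 140/230]
  120 → bin 7 (new)  [load 120/230]
  110 → bin 7  [load 230/230]
  110 → bin 8 (new)  [load 110/230]
  60 → bin 6  [load 200/230]
  30 → bin 2  [load 230/230]
8 bins opened.

8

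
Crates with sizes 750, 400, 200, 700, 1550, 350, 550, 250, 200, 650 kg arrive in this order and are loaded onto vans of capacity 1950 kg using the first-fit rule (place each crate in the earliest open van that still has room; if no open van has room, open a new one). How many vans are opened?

  750 → van 1 (new)  [load 750/1950]
  400 → van 1  [load 1150/1950]
  200 → van 1  [load 1350/1950]
  700 → van 2 (new)  [load 700/1950]
  1550 → van 3 (new)  [load 1550/1950]
  350 → van 1  [load 1700/1950]
  550 → van 2  [load 1250/1950]
  250 → van 1  [load 1950/1950]
  200 → van 2  [load 1450/1950]
  650 → van 4 (new)  [load 650/1950]
4 vans opened.

4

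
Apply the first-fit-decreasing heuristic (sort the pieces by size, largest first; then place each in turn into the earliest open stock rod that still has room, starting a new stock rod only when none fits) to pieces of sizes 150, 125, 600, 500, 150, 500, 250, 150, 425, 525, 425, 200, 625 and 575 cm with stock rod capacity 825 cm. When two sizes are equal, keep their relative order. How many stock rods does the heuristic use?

Sorted descending: 625, 600, 575, 525, 500, 500, 425, 425, 250, 200, 150, 150, 150, 125.
  625 → stock rod 1 (new)  [load 625/825]
  600 → stock rod 2 (new)  [load 600/825]
  575 → stock rod 3 (new)  [load 575/825]
  525 → stock rod 4 (new)  [load 525/825]
  500 → stock rod 5 (new)  [load 500/825]
  500 → stock rod 6 (new)  [load 500/825]
  425 → stock rod 7 (new)  [load 425/825]
  425 → stock rod 8 (new)  [load 425/825]
  250 → stock rod 3  [load 825/825]
  200 → stock rod 1  [load 825/825]
  150 → stock rod 2  [load 750/825]
  150 → stock rod 4  [load 675/825]
  150 → stock rod 4  [load 825/825]
  125 → stock rod 5  [load 625/825]
8 stock rods opened.

8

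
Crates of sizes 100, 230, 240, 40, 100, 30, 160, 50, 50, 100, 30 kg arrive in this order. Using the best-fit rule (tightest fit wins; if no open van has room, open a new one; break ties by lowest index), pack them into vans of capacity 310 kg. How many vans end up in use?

  100 → van 1 (new)  [load 100/310]
  230 → van 2 (new)  [load 230/310]
  240 → van 3 (new)  [load 240/310]
  40 → van 3  [load 280/310]
  100 → van 1  [load 200/310]
  30 → van 3  [load 310/310]
  160 → van 4 (new)  [load 160/310]
  50 → van 2  [load 280/310]
  50 → van 1  [load 250/310]
  100 → van 4  [load 260/310]
  30 → van 2  [load 310/310]
4 vans opened.

4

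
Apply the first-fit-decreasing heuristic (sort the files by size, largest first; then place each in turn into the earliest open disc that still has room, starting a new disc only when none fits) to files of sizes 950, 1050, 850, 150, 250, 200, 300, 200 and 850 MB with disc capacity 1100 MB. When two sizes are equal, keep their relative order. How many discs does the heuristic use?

Sorted descending: 1050, 950, 850, 850, 300, 250, 200, 200, 150.
  1050 → disc 1 (new)  [load 1050/1100]
  950 → disc 2 (new)  [load 950/1100]
  850 → disc 3 (new)  [load 850/1100]
  850 → disc 4 (new)  [load 850/1100]
  300 → disc 5 (new)  [load 300/1100]
  250 → disc 3  [load 1100/1100]
  200 → disc 4  [load 1050/1100]
  200 → disc 5  [load 500/1100]
  150 → disc 2  [load 1100/1100]
5 discs opened.

5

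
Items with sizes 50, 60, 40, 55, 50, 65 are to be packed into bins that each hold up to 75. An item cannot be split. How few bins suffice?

Total = 65 + 60 + 55 + 50 + 50 + 40 = 320.
Lower bound: ⌈320/75⌉ = 5 bins.
Also, 6 items each exceed 75/2, and no two of those can share a bin, so at least 6 bins are needed.
A packing using 6 bins:
  bin 1: 65 = 65
  bin 2: 60 = 60
  bin 3: 55 = 55
  bin 4: 50 = 50
  bin 5: 50 = 50
  bin 6: 40 = 40
This matches the lower bound, so 6 is optimal.

6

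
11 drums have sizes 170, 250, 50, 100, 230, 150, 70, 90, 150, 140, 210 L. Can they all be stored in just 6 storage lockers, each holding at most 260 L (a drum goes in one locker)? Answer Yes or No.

Total = 1610 L; ⌈1610/260⌉ = 7.
At least 7 storage lockers are required, but only 6 are allowed.

No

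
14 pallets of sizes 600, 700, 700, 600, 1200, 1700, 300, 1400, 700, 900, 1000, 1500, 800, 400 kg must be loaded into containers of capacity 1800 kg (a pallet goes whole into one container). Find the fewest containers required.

8

Total = 1700 + 1500 + 1400 + 1200 + 1000 + 900 + 800 + 700 + 700 + 700 + 600 + 600 + 400 + 300 = 12500 kg.
Lower bound: ⌈12500/1800⌉ = 7 containers.
A packing using 8 containers:
  container 1: 1700 = 1700
  container 2: 1500 + 300 = 1800
  container 3: 1400 + 400 = 1800
  container 4: 1200 + 600 = 1800
  container 5: 1000 + 800 = 1800
  container 6: 900 + 700 = 1600
  container 7: 700 + 700 = 1400
  container 8: 600 = 600
No arrangement into 7 containers stays within capacity, so 8 is optimal.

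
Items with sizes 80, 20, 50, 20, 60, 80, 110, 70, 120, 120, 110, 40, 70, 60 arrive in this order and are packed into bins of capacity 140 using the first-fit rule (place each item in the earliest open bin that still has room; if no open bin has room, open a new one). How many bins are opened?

  80 → bin 1 (new)  [load 80/140]
  20 → bin 1  [load 100/140]
  50 → bin 2 (new)  [load 50/140]
  20 → bin 1  [load 120/140]
  60 → bin 2  [load 110/140]
  80 → bin 3 (new)  [load 80/140]
  110 → bin 4 (new)  [load 110/140]
  70 → bin 5 (new)  [load 70/140]
  120 → bin 6 (new)  [load 120/140]
  120 → bin 7 (new)  [load 120/140]
  110 → bin 8 (new)  [load 110/140]
  40 → bin 3  [load 120/140]
  70 → bin 5  [load 140/140]
  60 → bin 9 (new)  [load 60/140]
9 bins opened.

9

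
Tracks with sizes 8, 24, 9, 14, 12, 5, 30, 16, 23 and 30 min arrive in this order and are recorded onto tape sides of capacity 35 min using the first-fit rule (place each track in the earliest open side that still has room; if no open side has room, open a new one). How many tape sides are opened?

  8 → side 1 (new)  [load 8/35]
  24 → side 1  [load 32/35]
  9 → side 2 (new)  [load 9/35]
  14 → side 2  [load 23/35]
  12 → side 2  [load 35/35]
  5 → side 3 (new)  [load 5/35]
  30 → side 3  [load 35/35]
  16 → side 4 (new)  [load 16/35]
  23 → side 5 (new)  [load 23/35]
  30 → side 6 (new)  [load 30/35]
6 tape sides opened.

6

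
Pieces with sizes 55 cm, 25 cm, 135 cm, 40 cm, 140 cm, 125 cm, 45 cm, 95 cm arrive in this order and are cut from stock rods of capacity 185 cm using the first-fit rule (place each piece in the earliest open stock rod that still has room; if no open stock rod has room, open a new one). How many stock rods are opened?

5

  55 → stock rod 1 (new)  [load 55/185]
  25 → stock rod 1  [load 80/185]
  135 → stock rod 2 (new)  [load 135/185]
  40 → stock rod 1  [load 120/185]
  140 → stock rod 3 (new)  [load 140/185]
  125 → stock rod 4 (new)  [load 125/185]
  45 → stock rod 1  [load 165/185]
  95 → stock rod 5 (new)  [load 95/185]
5 stock rods opened.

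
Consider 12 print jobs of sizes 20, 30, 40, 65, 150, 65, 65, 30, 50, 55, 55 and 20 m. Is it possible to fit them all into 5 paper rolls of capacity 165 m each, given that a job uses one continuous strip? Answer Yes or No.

Yes

A valid assignment using 5 paper rolls:
  roll 1: 150 = 150
  roll 2: 65 + 65 + 30 = 160
  roll 3: 65 + 55 + 40 = 160
  roll 4: 55 + 50 + 30 + 20 = 155
  roll 5: 20 = 20
Every load is within 165 m, so 5 paper rolls suffice.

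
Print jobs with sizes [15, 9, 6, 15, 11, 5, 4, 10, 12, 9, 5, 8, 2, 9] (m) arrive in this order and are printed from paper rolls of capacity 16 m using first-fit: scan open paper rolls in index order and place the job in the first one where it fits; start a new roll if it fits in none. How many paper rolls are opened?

9

  15 → roll 1 (new)  [load 15/16]
  9 → roll 2 (new)  [load 9/16]
  6 → roll 2  [load 15/16]
  15 → roll 3 (new)  [load 15/16]
  11 → roll 4 (new)  [load 11/16]
  5 → roll 4  [load 16/16]
  4 → roll 5 (new)  [load 4/16]
  10 → roll 5  [load 14/16]
  12 → roll 6 (new)  [load 12/16]
  9 → roll 7 (new)  [load 9/16]
  5 → roll 7  [load 14/16]
  8 → roll 8 (new)  [load 8/16]
  2 → roll 5  [load 16/16]
  9 → roll 9 (new)  [load 9/16]
9 paper rolls opened.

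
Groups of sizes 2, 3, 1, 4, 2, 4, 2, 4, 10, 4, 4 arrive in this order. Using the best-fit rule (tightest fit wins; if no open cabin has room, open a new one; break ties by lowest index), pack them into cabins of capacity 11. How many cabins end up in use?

  2 → cabin 1 (new)  [load 2/11]
  3 → cabin 1  [load 5/11]
  1 → cabin 1  [load 6/11]
  4 → cabin 1  [load 10/11]
  2 → cabin 2 (new)  [load 2/11]
  4 → cabin 2  [load 6/11]
  2 → cabin 2  [load 8/11]
  4 → cabin 3 (new)  [load 4/11]
  10 → cabin 4 (new)  [load 10/11]
  4 → cabin 3  [load 8/11]
  4 → cabin 5 (new)  [load 4/11]
5 cabins opened.

5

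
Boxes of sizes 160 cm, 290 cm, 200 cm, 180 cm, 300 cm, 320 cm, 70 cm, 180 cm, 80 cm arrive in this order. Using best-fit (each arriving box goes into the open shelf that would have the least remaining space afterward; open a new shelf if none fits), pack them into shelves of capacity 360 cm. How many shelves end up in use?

6

  160 → shelf 1 (new)  [load 160/360]
  290 → shelf 2 (new)  [load 290/360]
  200 → shelf 1  [load 360/360]
  180 → shelf 3 (new)  [load 180/360]
  300 → shelf 4 (new)  [load 300/360]
  320 → shelf 5 (new)  [load 320/360]
  70 → shelf 2  [load 360/360]
  180 → shelf 3  [load 360/360]
  80 → shelf 6 (new)  [load 80/360]
6 shelves opened.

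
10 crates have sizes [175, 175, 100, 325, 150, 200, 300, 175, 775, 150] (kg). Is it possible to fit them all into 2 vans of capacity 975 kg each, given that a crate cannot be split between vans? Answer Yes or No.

No

Total = 2525 kg; ⌈2525/975⌉ = 3.
At least 3 vans are required, but only 2 are allowed.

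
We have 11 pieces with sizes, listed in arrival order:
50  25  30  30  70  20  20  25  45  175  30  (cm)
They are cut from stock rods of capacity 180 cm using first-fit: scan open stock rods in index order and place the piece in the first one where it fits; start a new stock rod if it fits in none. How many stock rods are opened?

  50 → stock rod 1 (new)  [load 50/180]
  25 → stock rod 1  [load 75/180]
  30 → stock rod 1  [load 105/180]
  30 → stock rod 1  [load 135/180]
  70 → stock rod 2 (new)  [load 70/180]
  20 → stock rod 1  [load 155/180]
  20 → stock rod 1  [load 175/180]
  25 → stock rod 2  [load 95/180]
  45 → stock rod 2  [load 140/180]
  175 → stock rod 3 (new)  [load 175/180]
  30 → stock rod 2  [load 170/180]
3 stock rods opened.

3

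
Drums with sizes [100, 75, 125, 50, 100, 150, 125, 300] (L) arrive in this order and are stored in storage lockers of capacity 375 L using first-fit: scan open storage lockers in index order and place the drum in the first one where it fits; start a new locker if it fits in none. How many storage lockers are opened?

3

  100 → locker 1 (new)  [load 100/375]
  75 → locker 1  [load 175/375]
  125 → locker 1  [load 300/375]
  50 → locker 1  [load 350/375]
  100 → locker 2 (new)  [load 100/375]
  150 → locker 2  [load 250/375]
  125 → locker 2  [load 375/375]
  300 → locker 3 (new)  [load 300/375]
3 storage lockers opened.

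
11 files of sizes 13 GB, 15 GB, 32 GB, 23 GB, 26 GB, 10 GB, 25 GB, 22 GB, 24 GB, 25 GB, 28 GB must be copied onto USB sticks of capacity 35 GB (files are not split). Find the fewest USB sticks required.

9

Total = 32 + 28 + 26 + 25 + 25 + 24 + 23 + 22 + 15 + 13 + 10 = 243 GB.
Lower bound: ⌈243/35⌉ = 7 USB sticks.
Also, 8 files each exceed 35/2 GB, and no two of those can share a USB stick, so at least 8 USB sticks are needed.
A packing using 9 USB sticks:
  USB stick 1: 32 = 32
  USB stick 2: 28 = 28
  USB stick 3: 26 = 26
  USB stick 4: 25 + 10 = 35
  USB stick 5: 25 = 25
  USB stick 6: 24 = 24
  USB stick 7: 23 = 23
  USB stick 8: 22 + 13 = 35
  USB stick 9: 15 = 15
No arrangement into 8 USB sticks stays within capacity, so 9 is optimal.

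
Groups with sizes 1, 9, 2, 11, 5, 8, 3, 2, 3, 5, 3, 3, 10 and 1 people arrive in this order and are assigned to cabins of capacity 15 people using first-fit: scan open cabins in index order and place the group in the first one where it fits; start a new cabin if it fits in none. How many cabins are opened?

  1 → cabin 1 (new)  [load 1/15]
  9 → cabin 1  [load 10/15]
  2 → cabin 1  [load 12/15]
  11 → cabin 2 (new)  [load 11/15]
  5 → cabin 3 (new)  [load 5/15]
  8 → cabin 3  [load 13/15]
  3 → cabin 1  [load 15/15]
  2 → cabin 2  [load 13/15]
  3 → cabin 4 (new)  [load 3/15]
  5 → cabin 4  [load 8/15]
  3 → cabin 4  [load 11/15]
  3 → cabin 4  [load 14/15]
  10 → cabin 5 (new)  [load 10/15]
  1 → cabin 2  [load 14/15]
5 cabins opened.

5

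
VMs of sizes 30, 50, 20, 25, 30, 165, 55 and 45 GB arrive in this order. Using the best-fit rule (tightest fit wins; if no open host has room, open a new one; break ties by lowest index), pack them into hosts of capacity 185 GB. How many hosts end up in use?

  30 → host 1 (new)  [load 30/185]
  50 → host 1  [load 80/185]
  20 → host 1  [load 100/185]
  25 → host 1  [load 125/185]
  30 → host 1  [load 155/185]
  165 → host 2 (new)  [load 165/185]
  55 → host 3 (new)  [load 55/185]
  45 → host 3  [load 100/185]
3 hosts opened.

3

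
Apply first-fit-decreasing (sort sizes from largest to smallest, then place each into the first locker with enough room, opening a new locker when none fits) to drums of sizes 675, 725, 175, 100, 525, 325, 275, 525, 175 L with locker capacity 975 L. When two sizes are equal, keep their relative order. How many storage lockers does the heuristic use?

Sorted descending: 725, 675, 525, 525, 325, 275, 175, 175, 100.
  725 → locker 1 (new)  [load 725/975]
  675 → locker 2 (new)  [load 675/975]
  525 → locker 3 (new)  [load 525/975]
  525 → locker 4 (new)  [load 525/975]
  325 → locker 3  [load 850/975]
  275 → locker 2  [load 950/975]
  175 → locker 1  [load 900/975]
  175 → locker 4  [load 700/975]
  100 → locker 3  [load 950/975]
4 storage lockers opened.

4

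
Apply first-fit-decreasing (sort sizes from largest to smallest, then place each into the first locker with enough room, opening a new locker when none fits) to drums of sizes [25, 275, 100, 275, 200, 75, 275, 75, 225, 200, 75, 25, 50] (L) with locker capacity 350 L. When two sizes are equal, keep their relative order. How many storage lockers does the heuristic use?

6

Sorted descending: 275, 275, 275, 225, 200, 200, 100, 75, 75, 75, 50, 25, 25.
  275 → locker 1 (new)  [load 275/350]
  275 → locker 2 (new)  [load 275/350]
  275 → locker 3 (new)  [load 275/350]
  225 → locker 4 (new)  [load 225/350]
  200 → locker 5 (new)  [load 200/350]
  200 → locker 6 (new)  [load 200/350]
  100 → locker 4  [load 325/350]
  75 → locker 1  [load 350/350]
  75 → locker 2  [load 350/350]
  75 → locker 3  [load 350/350]
  50 → locker 5  [load 250/350]
  25 → locker 4  [load 350/350]
  25 → locker 5  [load 275/350]
6 storage lockers opened.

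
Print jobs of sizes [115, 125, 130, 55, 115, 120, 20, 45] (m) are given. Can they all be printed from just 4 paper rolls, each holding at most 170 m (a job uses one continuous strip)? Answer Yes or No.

No

Total = 725 m; ⌈725/170⌉ = 5.
At least 5 paper rolls are required, but only 4 are allowed.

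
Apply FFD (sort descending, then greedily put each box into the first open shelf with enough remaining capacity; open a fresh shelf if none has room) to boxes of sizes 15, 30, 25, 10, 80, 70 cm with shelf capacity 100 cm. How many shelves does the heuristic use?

Sorted descending: 80, 70, 30, 25, 15, 10.
  80 → shelf 1 (new)  [load 80/100]
  70 → shelf 2 (new)  [load 70/100]
  30 → shelf 2  [load 100/100]
  25 → shelf 3 (new)  [load 25/100]
  15 → shelf 1  [load 95/100]
  10 → shelf 3  [load 35/100]
3 shelves opened.

3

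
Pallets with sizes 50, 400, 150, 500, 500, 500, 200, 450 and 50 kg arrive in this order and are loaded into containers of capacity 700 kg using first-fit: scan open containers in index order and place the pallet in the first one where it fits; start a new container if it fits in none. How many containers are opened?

5

  50 → container 1 (new)  [load 50/700]
  400 → container 1  [load 450/700]
  150 → container 1  [load 600/700]
  500 → container 2 (new)  [load 500/700]
  500 → container 3 (new)  [load 500/700]
  500 → container 4 (new)  [load 500/700]
  200 → container 2  [load 700/700]
  450 → container 5 (new)  [load 450/700]
  50 → container 1  [load 650/700]
5 containers opened.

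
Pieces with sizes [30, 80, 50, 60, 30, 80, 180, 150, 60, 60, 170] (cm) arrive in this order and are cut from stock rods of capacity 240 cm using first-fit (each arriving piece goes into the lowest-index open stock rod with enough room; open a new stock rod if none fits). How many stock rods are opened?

5

  30 → stock rod 1 (new)  [load 30/240]
  80 → stock rod 1  [load 110/240]
  50 → stock rod 1  [load 160/240]
  60 → stock rod 1  [load 220/240]
  30 → stock rod 2 (new)  [load 30/240]
  80 → stock rod 2  [load 110/240]
  180 → stock rod 3 (new)  [load 180/240]
  150 → stock rod 4 (new)  [load 150/240]
  60 → stock rod 2  [load 170/240]
  60 → stock rod 2  [load 230/240]
  170 → stock rod 5 (new)  [load 170/240]
5 stock rods opened.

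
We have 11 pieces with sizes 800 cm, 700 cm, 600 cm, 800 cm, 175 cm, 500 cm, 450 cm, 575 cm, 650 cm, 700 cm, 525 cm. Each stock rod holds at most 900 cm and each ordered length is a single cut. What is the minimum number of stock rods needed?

Total = 800 + 800 + 700 + 700 + 650 + 600 + 575 + 525 + 500 + 450 + 175 = 6475 cm.
Lower bound: ⌈6475/900⌉ = 8 stock rods.
Also, 9 pieces each exceed 450 cm, and no two of those can share a stock rod, so at least 9 stock rods are needed.
A packing using 10 stock rods:
  stock rod 1: 800 = 800
  stock rod 2: 800 = 800
  stock rod 3: 700 + 175 = 875
  stock rod 4: 700 = 700
  stock rod 5: 650 = 650
  stock rod 6: 600 = 600
  stock rod 7: 575 = 575
  stock rod 8: 525 = 525
  stock rod 9: 500 = 500
  stock rod 10: 450 = 450
No arrangement into 9 stock rods stays within capacity, so 10 is optimal.

10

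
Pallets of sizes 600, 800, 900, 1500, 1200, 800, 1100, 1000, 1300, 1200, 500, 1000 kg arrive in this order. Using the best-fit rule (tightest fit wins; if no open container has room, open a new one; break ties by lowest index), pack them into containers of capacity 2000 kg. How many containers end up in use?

7

  600 → container 1 (new)  [load 600/2000]
  800 → container 1  [load 1400/2000]
  900 → container 2 (new)  [load 900/2000]
  1500 → container 3 (new)  [load 1500/2000]
  1200 → container 4 (new)  [load 1200/2000]
  800 → container 4  [load 2000/2000]
  1100 → container 2  [load 2000/2000]
  1000 → container 5 (new)  [load 1000/2000]
  1300 → container 6 (new)  [load 1300/2000]
  1200 → container 7 (new)  [load 1200/2000]
  500 → container 3  [load 2000/2000]
  1000 → container 5  [load 2000/2000]
7 containers opened.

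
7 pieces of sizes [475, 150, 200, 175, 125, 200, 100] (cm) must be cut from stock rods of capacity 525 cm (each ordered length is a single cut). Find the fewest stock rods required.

3

Total = 475 + 200 + 200 + 175 + 150 + 125 + 100 = 1425 cm.
Lower bound: ⌈1425/525⌉ = 3 stock rods.
A packing using 3 stock rods:
  stock rod 1: 475 = 475
  stock rod 2: 200 + 200 + 125 = 525
  stock rod 3: 175 + 150 + 100 = 425
This matches the lower bound, so 3 is optimal.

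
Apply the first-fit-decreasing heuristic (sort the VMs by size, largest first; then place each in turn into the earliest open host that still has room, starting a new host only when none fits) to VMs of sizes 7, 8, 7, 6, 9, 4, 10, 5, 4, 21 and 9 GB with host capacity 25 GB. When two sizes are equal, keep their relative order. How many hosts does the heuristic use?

Sorted descending: 21, 10, 9, 9, 8, 7, 7, 6, 5, 4, 4.
  21 → host 1 (new)  [load 21/25]
  10 → host 2 (new)  [load 10/25]
  9 → host 2  [load 19/25]
  9 → host 3 (new)  [load 9/25]
  8 → host 3  [load 17/25]
  7 → host 3  [load 24/25]
  7 → host 4 (new)  [load 7/25]
  6 → host 2  [load 25/25]
  5 → host 4  [load 12/25]
  4 → host 1  [load 25/25]
  4 → host 4  [load 16/25]
4 hosts opened.

4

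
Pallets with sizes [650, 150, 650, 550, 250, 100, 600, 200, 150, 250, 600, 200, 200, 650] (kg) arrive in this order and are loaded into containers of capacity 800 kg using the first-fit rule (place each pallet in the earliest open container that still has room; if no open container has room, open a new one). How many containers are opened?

  650 → container 1 (new)  [load 650/800]
  150 → container 1  [load 800/800]
  650 → container 2 (new)  [load 650/800]
  550 → container 3 (new)  [load 550/800]
  250 → container 3  [load 800/800]
  100 → container 2  [load 750/800]
  600 → container 4 (new)  [load 600/800]
  200 → container 4  [load 800/800]
  150 → container 5 (new)  [load 150/800]
  250 → container 5  [load 400/800]
  600 → container 6 (new)  [load 600/800]
  200 → container 5  [load 600/800]
  200 → container 5  [load 800/800]
  650 → container 7 (new)  [load 650/800]
7 containers opened.

7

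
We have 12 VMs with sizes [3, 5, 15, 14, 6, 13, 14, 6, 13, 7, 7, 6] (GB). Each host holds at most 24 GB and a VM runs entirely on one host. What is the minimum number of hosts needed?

Total = 15 + 14 + 14 + 13 + 13 + 7 + 7 + 6 + 6 + 6 + 5 + 3 = 109 GB.
Lower bound: ⌈109/24⌉ = 5 hosts.
A packing using 5 hosts:
  host 1: 15 + 7 = 22
  host 2: 14 + 7 + 3 = 24
  host 3: 14 + 6 = 20
  host 4: 13 + 6 + 5 = 24
  host 5: 13 + 6 = 19
This matches the lower bound, so 5 is optimal.

5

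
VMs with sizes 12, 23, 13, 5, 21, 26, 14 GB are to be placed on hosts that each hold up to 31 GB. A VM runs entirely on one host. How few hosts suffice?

5

Total = 26 + 23 + 21 + 14 + 13 + 12 + 5 = 114 GB.
Lower bound: ⌈114/31⌉ = 4 hosts.
A packing using 5 hosts:
  host 1: 26 + 5 = 31
  host 2: 23 = 23
  host 3: 21 = 21
  host 4: 14 + 13 = 27
  host 5: 12 = 12
No arrangement into 4 hosts stays within capacity, so 5 is optimal.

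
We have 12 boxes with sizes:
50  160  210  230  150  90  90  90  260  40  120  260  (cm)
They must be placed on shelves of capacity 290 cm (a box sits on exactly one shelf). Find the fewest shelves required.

Total = 260 + 260 + 230 + 210 + 160 + 150 + 120 + 90 + 90 + 90 + 50 + 40 = 1750 cm.
Lower bound: ⌈1750/290⌉ = 7 shelves.
A packing using 7 shelves:
  shelf 1: 260 = 260
  shelf 2: 260 = 260
  shelf 3: 230 + 50 = 280
  shelf 4: 210 + 40 = 250
  shelf 5: 160 + 120 = 280
  shelf 6: 150 + 90 = 240
  shelf 7: 90 + 90 = 180
This matches the lower bound, so 7 is optimal.

7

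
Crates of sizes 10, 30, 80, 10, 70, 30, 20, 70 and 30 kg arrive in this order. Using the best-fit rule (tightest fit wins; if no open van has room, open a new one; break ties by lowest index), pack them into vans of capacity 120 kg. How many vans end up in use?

3

  10 → van 1 (new)  [load 10/120]
  30 → van 1  [load 40/120]
  80 → van 1  [load 120/120]
  10 → van 2 (new)  [load 10/120]
  70 → van 2  [load 80/120]
  30 → van 2  [load 110/120]
  20 → van 3 (new)  [load 20/120]
  70 → van 3  [load 90/120]
  30 → van 3  [load 120/120]
3 vans opened.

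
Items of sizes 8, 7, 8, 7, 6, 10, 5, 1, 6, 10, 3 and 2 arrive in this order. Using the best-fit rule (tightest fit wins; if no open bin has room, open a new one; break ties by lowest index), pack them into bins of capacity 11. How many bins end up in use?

8

  8 → bin 1 (new)  [load 8/11]
  7 → bin 2 (new)  [load 7/11]
  8 → bin 3 (new)  [load 8/11]
  7 → bin 4 (new)  [load 7/11]
  6 → bin 5 (new)  [load 6/11]
  10 → bin 6 (new)  [load 10/11]
  5 → bin 5  [load 11/11]
  1 → bin 6  [load 11/11]
  6 → bin 7 (new)  [load 6/11]
  10 → bin 8 (new)  [load 10/11]
  3 → bin 1  [load 11/11]
  2 → bin 3  [load 10/11]
8 bins opened.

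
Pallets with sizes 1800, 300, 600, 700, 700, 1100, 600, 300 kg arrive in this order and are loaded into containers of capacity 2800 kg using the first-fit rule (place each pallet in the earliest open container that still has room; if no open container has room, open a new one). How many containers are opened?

  1800 → container 1 (new)  [load 1800/2800]
  300 → container 1  [load 2100/2800]
  600 → container 1  [load 2700/2800]
  700 → container 2 (new)  [load 700/2800]
  700 → container 2  [load 1400/2800]
  1100 → container 2  [load 2500/2800]
  600 → container 3 (new)  [load 600/2800]
  300 → container 2  [load 2800/2800]
3 containers opened.

3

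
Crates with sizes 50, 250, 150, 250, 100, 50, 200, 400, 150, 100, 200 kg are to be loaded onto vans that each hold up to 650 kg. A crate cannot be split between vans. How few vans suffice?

3

Total = 400 + 250 + 250 + 200 + 200 + 150 + 150 + 100 + 100 + 50 + 50 = 1900 kg.
Lower bound: ⌈1900/650⌉ = 3 vans.
A packing using 3 vans:
  van 1: 400 + 250 = 650
  van 2: 250 + 200 + 200 = 650
  van 3: 150 + 150 + 100 + 100 + 50 + 50 = 600
This matches the lower bound, so 3 is optimal.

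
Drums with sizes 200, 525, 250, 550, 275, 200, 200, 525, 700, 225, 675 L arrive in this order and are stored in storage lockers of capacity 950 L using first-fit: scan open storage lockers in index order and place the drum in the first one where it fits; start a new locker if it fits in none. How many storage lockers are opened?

6

  200 → locker 1 (new)  [load 200/950]
  525 → locker 1  [load 725/950]
  250 → locker 2 (new)  [load 250/950]
  550 → locker 2  [load 800/950]
  275 → locker 3 (new)  [load 275/950]
  200 → locker 1  [load 925/950]
  200 → locker 3  [load 475/950]
  525 → locker 4 (new)  [load 525/950]
  700 → locker 5 (new)  [load 700/950]
  225 → locker 3  [load 700/950]
  675 → locker 6 (new)  [load 675/950]
6 storage lockers opened.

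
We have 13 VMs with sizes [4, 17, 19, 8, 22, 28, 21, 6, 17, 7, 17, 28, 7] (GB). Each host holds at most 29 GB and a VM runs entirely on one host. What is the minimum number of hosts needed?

Total = 28 + 28 + 22 + 21 + 19 + 17 + 17 + 17 + 8 + 7 + 7 + 6 + 4 = 201 GB.
Lower bound: ⌈201/29⌉ = 7 hosts.
Also, 8 VMs each exceed 29/2 GB, and no two of those can share a host, so at least 8 hosts are needed.
A packing using 8 hosts:
  host 1: 28 = 28
  host 2: 28 = 28
  host 3: 22 + 7 = 29
  host 4: 21 + 8 = 29
  host 5: 19 + 7 = 26
  host 6: 17 + 6 + 4 = 27
  host 7: 17 = 17
  host 8: 17 = 17
This matches the lower bound, so 8 is optimal.

8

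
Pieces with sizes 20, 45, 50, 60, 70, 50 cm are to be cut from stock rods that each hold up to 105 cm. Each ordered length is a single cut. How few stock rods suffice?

Total = 70 + 60 + 50 + 50 + 45 + 20 = 295 cm.
Lower bound: ⌈295/105⌉ = 3 stock rods.
A packing using 3 stock rods:
  stock rod 1: 70 + 20 = 90
  stock rod 2: 60 + 45 = 105
  stock rod 3: 50 + 50 = 100
This matches the lower bound, so 3 is optimal.

3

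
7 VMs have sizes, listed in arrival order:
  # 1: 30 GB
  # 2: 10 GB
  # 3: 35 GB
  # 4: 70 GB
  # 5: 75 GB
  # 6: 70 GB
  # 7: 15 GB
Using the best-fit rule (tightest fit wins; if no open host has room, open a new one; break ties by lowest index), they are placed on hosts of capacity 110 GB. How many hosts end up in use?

4

  30 → host 1 (new)  [load 30/110]
  10 → host 1  [load 40/110]
  35 → host 1  [load 75/110]
  70 → host 2 (new)  [load 70/110]
  75 → host 3 (new)  [load 75/110]
  70 → host 4 (new)  [load 70/110]
  15 → host 1  [load 90/110]
4 hosts opened.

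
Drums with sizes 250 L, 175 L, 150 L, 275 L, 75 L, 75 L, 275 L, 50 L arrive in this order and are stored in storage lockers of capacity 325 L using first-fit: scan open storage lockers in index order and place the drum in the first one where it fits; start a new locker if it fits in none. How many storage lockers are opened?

  250 → locker 1 (new)  [load 250/325]
  175 → locker 2 (new)  [load 175/325]
  150 → locker 2  [load 325/325]
  275 → locker 3 (new)  [load 275/325]
  75 → locker 1  [load 325/325]
  75 → locker 4 (new)  [load 75/325]
  275 → locker 5 (new)  [load 275/325]
  50 → locker 3  [load 325/325]
5 storage lockers opened.

5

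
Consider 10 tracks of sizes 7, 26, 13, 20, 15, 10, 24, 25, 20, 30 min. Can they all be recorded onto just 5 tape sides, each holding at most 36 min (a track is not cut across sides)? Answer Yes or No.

Total = 190 min; ⌈190/36⌉ = 6.
At least 6 tape sides are required, but only 5 are allowed.

No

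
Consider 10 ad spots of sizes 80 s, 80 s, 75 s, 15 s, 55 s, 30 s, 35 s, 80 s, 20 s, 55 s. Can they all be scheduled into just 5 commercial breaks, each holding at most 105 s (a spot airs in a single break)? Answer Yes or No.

Total = 525 s; ⌈525/105⌉ = 5.
6 ad spots each exceed half the capacity and cannot share a break, forcing at least 6 commercial breaks.
At least 6 commercial breaks are required, but only 5 are allowed.

No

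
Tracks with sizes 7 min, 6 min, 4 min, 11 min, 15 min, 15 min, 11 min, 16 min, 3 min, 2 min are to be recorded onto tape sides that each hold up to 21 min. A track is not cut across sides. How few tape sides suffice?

5

Total = 16 + 15 + 15 + 11 + 11 + 7 + 6 + 4 + 3 + 2 = 90 min.
Lower bound: ⌈90/21⌉ = 5 tape sides.
A packing using 5 tape sides:
  side 1: 16 + 4 = 20
  side 2: 15 + 6 = 21
  side 3: 15 + 3 + 2 = 20
  side 4: 11 + 7 = 18
  side 5: 11 = 11
This matches the lower bound, so 5 is optimal.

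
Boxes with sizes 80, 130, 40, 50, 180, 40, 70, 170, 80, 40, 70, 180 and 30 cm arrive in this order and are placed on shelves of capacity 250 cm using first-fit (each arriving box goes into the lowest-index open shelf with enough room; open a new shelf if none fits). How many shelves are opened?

5

  80 → shelf 1 (new)  [load 80/250]
  130 → shelf 1  [load 210/250]
  40 → shelf 1  [load 250/250]
  50 → shelf 2 (new)  [load 50/250]
  180 → shelf 2  [load 230/250]
  40 → shelf 3 (new)  [load 40/250]
  70 → shelf 3  [load 110/250]
  170 → shelf 4 (new)  [load 170/250]
  80 → shelf 3  [load 190/250]
  40 → shelf 3  [load 230/250]
  70 → shelf 4  [load 240/250]
  180 → shelf 5 (new)  [load 180/250]
  30 → shelf 5  [load 210/250]
5 shelves opened.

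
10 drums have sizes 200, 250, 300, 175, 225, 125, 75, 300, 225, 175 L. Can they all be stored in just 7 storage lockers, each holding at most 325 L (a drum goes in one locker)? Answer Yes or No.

No

Total = 2050 L; ⌈2050/325⌉ = 7.
8 drums each exceed half the capacity and cannot share a locker, forcing at least 8 storage lockers.
At least 8 storage lockers are required, but only 7 are allowed.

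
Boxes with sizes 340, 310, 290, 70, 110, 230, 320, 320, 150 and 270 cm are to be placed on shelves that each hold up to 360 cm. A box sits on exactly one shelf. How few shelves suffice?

8

Total = 340 + 320 + 320 + 310 + 290 + 270 + 230 + 150 + 110 + 70 = 2410 cm.
Lower bound: ⌈2410/360⌉ = 7 shelves.
A packing using 8 shelves:
  shelf 1: 340 = 340
  shelf 2: 320 = 320
  shelf 3: 320 = 320
  shelf 4: 310 = 310
  shelf 5: 290 + 70 = 360
  shelf 6: 270 = 270
  shelf 7: 230 + 110 = 340
  shelf 8: 150 = 150
No arrangement into 7 shelves stays within capacity, so 8 is optimal.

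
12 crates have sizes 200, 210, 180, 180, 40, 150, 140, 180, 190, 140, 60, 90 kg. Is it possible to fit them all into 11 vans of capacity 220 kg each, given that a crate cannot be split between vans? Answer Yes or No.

A valid assignment using 10 vans:
  van 1: 210 = 210
  van 2: 200 = 200
  van 3: 190 = 190
  van 4: 180 + 40 = 220
  van 5: 180 = 180
  van 6: 180 = 180
  van 7: 150 + 60 = 210
  van 8: 140 = 140
  van 9: 140 = 140
  van 10: 90 = 90
That uses only 10 ≤ 11, so 11 vans are enough.

Yes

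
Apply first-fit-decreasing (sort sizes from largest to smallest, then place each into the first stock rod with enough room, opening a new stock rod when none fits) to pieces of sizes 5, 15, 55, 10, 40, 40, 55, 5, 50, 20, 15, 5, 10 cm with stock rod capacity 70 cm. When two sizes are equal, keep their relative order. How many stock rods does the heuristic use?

Sorted descending: 55, 55, 50, 40, 40, 20, 15, 15, 10, 10, 5, 5, 5.
  55 → stock rod 1 (new)  [load 55/70]
  55 → stock rod 2 (new)  [load 55/70]
  50 → stock rod 3 (new)  [load 50/70]
  40 → stock rod 4 (new)  [load 40/70]
  40 → stock rod 5 (new)  [load 40/70]
  20 → stock rod 3  [load 70/70]
  15 → stock rod 1  [load 70/70]
  15 → stock rod 2  [load 70/70]
  10 → stock rod 4  [load 50/70]
  10 → stock rod 4  [load 60/70]
  5 → stock rod 4  [load 65/70]
  5 → stock rod 4  [load 70/70]
  5 → stock rod 5  [load 45/70]
5 stock rods opened.

5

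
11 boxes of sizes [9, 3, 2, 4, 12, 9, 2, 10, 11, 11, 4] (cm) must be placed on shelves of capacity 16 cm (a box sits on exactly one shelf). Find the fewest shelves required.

6

Total = 12 + 11 + 11 + 10 + 9 + 9 + 4 + 4 + 3 + 2 + 2 = 77 cm.
Lower bound: ⌈77/16⌉ = 5 shelves.
Also, 6 boxes each exceed 8 cm, and no two of those can share a shelf, so at least 6 shelves are needed.
A packing using 6 shelves:
  shelf 1: 12 + 4 = 16
  shelf 2: 11 + 4 = 15
  shelf 3: 11 + 3 + 2 = 16
  shelf 4: 10 + 2 = 12
  shelf 5: 9 = 9
  shelf 6: 9 = 9
This matches the lower bound, so 6 is optimal.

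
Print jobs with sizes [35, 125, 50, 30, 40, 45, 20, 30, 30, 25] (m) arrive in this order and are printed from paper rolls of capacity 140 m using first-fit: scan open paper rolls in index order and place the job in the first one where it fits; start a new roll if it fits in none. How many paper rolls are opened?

4

  35 → roll 1 (new)  [load 35/140]
  125 → roll 2 (new)  [load 125/140]
  50 → roll 1  [load 85/140]
  30 → roll 1  [load 115/140]
  40 → roll 3 (new)  [load 40/140]
  45 → roll 3  [load 85/140]
  20 → roll 1  [load 135/140]
  30 → roll 3  [load 115/140]
  30 → roll 4 (new)  [load 30/140]
  25 → roll 3  [load 140/140]
4 paper rolls opened.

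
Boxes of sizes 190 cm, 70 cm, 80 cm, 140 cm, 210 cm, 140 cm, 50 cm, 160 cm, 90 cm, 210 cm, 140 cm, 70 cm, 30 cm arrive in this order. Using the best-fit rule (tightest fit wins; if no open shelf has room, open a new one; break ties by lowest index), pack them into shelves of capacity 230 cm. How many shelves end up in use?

8

  190 → shelf 1 (new)  [load 190/230]
  70 → shelf 2 (new)  [load 70/230]
  80 → shelf 2  [load 150/230]
  140 → shelf 3 (new)  [load 140/230]
  210 → shelf 4 (new)  [load 210/230]
  140 → shelf 5 (new)  [load 140/230]
  50 → shelf 2  [load 200/230]
  160 → shelf 6 (new)  [load 160/230]
  90 → shelf 3  [load 230/230]
  210 → shelf 7 (new)  [load 210/230]
  140 → shelf 8 (new)  [load 140/230]
  70 → shelf 6  [load 230/230]
  30 → shelf 2  [load 230/230]
8 shelves opened.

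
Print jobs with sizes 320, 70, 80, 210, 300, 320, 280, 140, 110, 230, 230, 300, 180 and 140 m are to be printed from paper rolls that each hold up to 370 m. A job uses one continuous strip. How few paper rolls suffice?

Total = 320 + 320 + 300 + 300 + 280 + 230 + 230 + 210 + 180 + 140 + 140 + 110 + 80 + 70 = 2910 m.
Lower bound: ⌈2910/370⌉ = 8 paper rolls.
A packing using 9 paper rolls:
  roll 1: 320 = 320
  roll 2: 320 = 320
  roll 3: 300 + 70 = 370
  roll 4: 300 = 300
  roll 5: 280 + 80 = 360
  roll 6: 230 + 140 = 370
  roll 7: 230 + 140 = 370
  roll 8: 210 + 110 = 320
  roll 9: 180 = 180
No arrangement into 8 paper rolls stays within capacity, so 9 is optimal.

9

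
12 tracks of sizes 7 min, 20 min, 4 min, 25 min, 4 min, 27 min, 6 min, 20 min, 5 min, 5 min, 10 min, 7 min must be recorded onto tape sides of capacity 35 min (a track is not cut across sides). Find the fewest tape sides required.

5

Total = 27 + 25 + 20 + 20 + 10 + 7 + 7 + 6 + 5 + 5 + 4 + 4 = 140 min.
Lower bound: ⌈140/35⌉ = 4 tape sides.
A packing using 5 tape sides:
  side 1: 27 + 7 = 34
  side 2: 25 + 10 = 35
  side 3: 20 + 7 + 6 = 33
  side 4: 20 + 5 + 5 + 4 = 34
  side 5: 4 = 4
No arrangement into 4 tape sides stays within capacity, so 5 is optimal.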